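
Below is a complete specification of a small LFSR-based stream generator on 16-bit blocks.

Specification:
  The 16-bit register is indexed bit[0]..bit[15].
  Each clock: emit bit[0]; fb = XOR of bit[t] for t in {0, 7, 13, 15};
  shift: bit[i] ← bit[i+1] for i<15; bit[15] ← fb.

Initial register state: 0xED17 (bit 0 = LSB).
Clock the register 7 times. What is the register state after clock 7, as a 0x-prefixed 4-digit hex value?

0x83DA

reg_0 = 0xED17
clock 1: out=1, reg = 0xF68B
clock 2: out=1, reg = 0x7B45
clock 3: out=1, reg = 0x3DA2
clock 4: out=0, reg = 0x1ED1
clock 5: out=1, reg = 0x0F68
clock 6: out=0, reg = 0x07B4
clock 7: out=0, reg = 0x83DA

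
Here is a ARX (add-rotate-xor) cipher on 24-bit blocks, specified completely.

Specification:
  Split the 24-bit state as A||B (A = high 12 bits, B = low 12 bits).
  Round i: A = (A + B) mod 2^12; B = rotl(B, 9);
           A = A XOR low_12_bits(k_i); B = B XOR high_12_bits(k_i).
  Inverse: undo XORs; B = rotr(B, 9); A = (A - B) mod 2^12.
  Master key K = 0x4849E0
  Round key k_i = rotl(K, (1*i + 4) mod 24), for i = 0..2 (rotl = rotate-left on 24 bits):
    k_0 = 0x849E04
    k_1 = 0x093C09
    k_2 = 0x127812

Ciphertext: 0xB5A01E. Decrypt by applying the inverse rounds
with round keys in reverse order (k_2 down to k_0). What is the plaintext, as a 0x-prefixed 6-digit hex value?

0x0004A9

s_0 = ciphertext = 0xB5A01E
s_1 = InvRound(s_0, k_2) = 0x9809C8
s_2 = InvRound(s_1, k_1) = 0xAADADC
s_3 = InvRound(s_2, k_0) = 0x0004A9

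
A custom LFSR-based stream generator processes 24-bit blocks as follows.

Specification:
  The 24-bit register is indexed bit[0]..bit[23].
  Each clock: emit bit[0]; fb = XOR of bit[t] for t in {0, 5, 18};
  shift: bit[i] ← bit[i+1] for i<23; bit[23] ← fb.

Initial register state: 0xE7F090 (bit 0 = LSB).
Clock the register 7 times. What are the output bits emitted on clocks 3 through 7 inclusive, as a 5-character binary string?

00100

reg_0 = 0xE7F090
clock 1: out=0, reg = 0xF3F848
clock 2: out=0, reg = 0x79FC24
clock 3: out=0, reg = 0xBCFE12
clock 4: out=0, reg = 0xDE7F09
clock 5: out=1, reg = 0x6F3F84
clock 6: out=0, reg = 0xB79FC2
clock 7: out=0, reg = 0xDBCFE1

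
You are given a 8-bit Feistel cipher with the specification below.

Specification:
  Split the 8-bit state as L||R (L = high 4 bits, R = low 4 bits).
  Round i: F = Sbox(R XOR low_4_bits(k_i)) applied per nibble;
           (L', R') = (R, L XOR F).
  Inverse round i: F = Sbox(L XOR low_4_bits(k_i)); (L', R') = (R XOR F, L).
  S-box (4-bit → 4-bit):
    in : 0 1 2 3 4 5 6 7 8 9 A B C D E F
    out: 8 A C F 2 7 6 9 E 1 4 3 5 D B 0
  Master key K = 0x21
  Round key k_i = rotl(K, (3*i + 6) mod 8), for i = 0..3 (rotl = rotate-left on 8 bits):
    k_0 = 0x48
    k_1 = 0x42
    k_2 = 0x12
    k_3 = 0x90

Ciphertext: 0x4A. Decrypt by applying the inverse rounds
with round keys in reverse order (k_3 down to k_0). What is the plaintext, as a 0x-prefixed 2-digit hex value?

s_0 = ciphertext = 0x4A
s_1 = InvRound(s_0, k_3) = 0x84
s_2 = InvRound(s_1, k_2) = 0x08
s_3 = InvRound(s_2, k_1) = 0x40
s_4 = InvRound(s_3, k_0) = 0x54

0x54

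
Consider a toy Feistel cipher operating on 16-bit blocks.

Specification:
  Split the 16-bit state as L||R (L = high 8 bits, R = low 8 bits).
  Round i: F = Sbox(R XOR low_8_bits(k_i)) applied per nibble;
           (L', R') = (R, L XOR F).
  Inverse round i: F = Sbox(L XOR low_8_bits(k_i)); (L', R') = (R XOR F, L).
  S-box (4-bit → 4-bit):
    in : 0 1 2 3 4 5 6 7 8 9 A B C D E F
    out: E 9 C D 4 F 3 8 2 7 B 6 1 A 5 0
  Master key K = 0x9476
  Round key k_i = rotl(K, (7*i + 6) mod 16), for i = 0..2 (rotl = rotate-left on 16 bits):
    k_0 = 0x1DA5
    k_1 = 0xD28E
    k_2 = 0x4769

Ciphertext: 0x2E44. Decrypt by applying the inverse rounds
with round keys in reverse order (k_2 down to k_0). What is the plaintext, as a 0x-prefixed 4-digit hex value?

0xB402

s_0 = ciphertext = 0x2E44
s_1 = InvRound(s_0, k_2) = 0x0C2E
s_2 = InvRound(s_1, k_1) = 0x020C
s_3 = InvRound(s_2, k_0) = 0xB402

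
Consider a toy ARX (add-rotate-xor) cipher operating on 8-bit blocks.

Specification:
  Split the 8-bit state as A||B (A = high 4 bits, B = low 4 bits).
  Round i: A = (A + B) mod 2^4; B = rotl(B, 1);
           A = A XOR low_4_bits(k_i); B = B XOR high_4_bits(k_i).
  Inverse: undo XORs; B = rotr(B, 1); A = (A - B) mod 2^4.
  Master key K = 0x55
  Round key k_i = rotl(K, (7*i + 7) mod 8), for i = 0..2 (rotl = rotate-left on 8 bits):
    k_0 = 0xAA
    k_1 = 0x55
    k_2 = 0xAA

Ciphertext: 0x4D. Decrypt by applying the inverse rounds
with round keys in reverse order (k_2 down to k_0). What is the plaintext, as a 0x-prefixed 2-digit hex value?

0x7E

s_0 = ciphertext = 0x4D
s_1 = InvRound(s_0, k_2) = 0x3B
s_2 = InvRound(s_1, k_1) = 0xF7
s_3 = InvRound(s_2, k_0) = 0x7E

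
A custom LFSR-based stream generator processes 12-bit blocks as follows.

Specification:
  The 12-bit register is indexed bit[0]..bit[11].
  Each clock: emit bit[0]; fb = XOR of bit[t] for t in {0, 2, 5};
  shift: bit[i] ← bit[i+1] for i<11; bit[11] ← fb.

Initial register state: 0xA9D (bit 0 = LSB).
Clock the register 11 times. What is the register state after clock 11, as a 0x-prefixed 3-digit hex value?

reg_0 = 0xA9D
clock 1: out=1, reg = 0x54E
clock 2: out=0, reg = 0xAA7
clock 3: out=1, reg = 0xD53
clock 4: out=1, reg = 0xEA9
clock 5: out=1, reg = 0x754
clock 6: out=0, reg = 0xBAA
clock 7: out=0, reg = 0xDD5
clock 8: out=1, reg = 0x6EA
clock 9: out=0, reg = 0xB75
clock 10: out=1, reg = 0xDBA
clock 11: out=0, reg = 0xEDD

0xEDD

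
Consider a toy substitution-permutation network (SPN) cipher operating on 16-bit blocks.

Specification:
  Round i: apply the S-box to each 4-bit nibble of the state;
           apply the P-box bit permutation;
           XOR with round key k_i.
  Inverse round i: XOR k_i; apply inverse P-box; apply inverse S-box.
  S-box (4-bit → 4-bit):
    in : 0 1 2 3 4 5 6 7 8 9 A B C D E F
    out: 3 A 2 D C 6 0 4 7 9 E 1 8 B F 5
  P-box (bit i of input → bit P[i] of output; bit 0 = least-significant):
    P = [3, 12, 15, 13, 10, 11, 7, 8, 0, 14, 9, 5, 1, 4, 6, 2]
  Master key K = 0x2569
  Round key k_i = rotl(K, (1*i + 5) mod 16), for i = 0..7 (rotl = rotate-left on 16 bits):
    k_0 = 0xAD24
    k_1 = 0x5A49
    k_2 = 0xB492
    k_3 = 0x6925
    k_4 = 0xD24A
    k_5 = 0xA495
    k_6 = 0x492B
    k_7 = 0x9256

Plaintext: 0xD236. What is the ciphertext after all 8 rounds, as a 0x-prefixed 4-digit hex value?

s_0 = plaintext = 0xD236
s_1 = Round(s_0, k_0) = 0xE8B2
s_2 = Round(s_1, k_1) = 0x0C1E
s_3 = Round(s_2, k_2) = 0x0DA8
s_4 = Round(s_3, k_3) = 0xB09E
s_5 = Round(s_4, k_4) = 0x2741
s_6 = Round(s_5, k_5) = 0x9705
s_7 = Round(s_6, k_6) = 0xD72D
s_8 = Round(s_7, k_7) = 0xA848

0xA848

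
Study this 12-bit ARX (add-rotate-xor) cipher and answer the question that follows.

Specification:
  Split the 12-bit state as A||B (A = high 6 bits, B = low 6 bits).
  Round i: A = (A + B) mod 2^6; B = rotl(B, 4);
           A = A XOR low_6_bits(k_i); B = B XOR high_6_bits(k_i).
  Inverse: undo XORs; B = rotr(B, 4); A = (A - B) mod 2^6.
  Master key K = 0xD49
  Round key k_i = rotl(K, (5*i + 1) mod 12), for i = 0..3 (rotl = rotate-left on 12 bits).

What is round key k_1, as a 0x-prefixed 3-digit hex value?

K = 0xD49
k_0 = rotl(K, (5*0+1) mod 12) = rotl(K, 1) = 0xA93
k_1 = rotl(K, (5*1+1) mod 12) = rotl(K, 6) = 0x275

0x275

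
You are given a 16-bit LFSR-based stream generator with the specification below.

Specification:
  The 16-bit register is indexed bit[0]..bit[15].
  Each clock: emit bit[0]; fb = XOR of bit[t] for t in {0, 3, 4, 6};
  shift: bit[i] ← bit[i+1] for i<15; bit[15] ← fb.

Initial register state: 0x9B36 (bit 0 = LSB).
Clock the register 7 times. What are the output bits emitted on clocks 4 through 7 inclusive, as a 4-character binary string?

0110

reg_0 = 0x9B36
clock 1: out=0, reg = 0xCD9B
clock 2: out=1, reg = 0xE6CD
clock 3: out=1, reg = 0xF366
clock 4: out=0, reg = 0xF9B3
clock 5: out=1, reg = 0x7CD9
clock 6: out=1, reg = 0x3E6C
clock 7: out=0, reg = 0x1F36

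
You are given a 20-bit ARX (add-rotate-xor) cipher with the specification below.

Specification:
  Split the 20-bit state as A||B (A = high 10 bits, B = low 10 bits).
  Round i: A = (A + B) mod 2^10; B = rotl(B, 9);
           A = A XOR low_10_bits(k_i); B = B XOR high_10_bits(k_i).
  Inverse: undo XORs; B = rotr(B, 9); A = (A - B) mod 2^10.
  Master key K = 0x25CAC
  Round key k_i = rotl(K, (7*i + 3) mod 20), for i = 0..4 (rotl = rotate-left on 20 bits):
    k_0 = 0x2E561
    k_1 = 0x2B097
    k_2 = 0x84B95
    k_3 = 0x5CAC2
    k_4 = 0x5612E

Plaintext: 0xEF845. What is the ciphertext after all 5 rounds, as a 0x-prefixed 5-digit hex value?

0x2AF99

s_0 = plaintext = 0xEF845
s_1 = Round(s_0, k_0) = 0x58A9B
s_2 = Round(s_1, k_1) = 0xDABE1
s_3 = Round(s_2, k_2) = 0x379E2
s_4 = Round(s_3, k_3) = 0x00983
s_5 = Round(s_4, k_4) = 0x2AF99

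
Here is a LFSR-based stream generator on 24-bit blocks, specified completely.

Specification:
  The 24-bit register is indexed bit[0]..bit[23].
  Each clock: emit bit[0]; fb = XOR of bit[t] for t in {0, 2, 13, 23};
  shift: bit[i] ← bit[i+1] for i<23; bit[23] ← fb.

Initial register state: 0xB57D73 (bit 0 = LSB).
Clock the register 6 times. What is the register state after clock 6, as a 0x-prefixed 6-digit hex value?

reg_0 = 0xB57D73
clock 1: out=1, reg = 0xDABEB9
clock 2: out=1, reg = 0xED5F5C
clock 3: out=0, reg = 0x76AFAE
clock 4: out=0, reg = 0x3B57D7
clock 5: out=1, reg = 0x1DABEB
clock 6: out=1, reg = 0x0ED5F5

0x0ED5F5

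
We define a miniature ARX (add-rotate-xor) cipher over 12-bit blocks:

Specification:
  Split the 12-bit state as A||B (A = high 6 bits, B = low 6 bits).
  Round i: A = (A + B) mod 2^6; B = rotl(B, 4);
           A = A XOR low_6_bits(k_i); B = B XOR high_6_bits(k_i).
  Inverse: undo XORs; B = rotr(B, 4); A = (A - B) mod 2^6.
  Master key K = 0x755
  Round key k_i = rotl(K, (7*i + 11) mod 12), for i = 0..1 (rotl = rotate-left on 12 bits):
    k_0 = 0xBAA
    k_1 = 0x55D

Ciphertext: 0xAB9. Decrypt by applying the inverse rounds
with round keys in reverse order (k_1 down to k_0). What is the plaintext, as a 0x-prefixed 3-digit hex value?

s_0 = ciphertext = 0xAB9
s_1 = InvRound(s_0, k_1) = 0x172
s_2 = InvRound(s_1, k_0) = 0xFB1

0xFB1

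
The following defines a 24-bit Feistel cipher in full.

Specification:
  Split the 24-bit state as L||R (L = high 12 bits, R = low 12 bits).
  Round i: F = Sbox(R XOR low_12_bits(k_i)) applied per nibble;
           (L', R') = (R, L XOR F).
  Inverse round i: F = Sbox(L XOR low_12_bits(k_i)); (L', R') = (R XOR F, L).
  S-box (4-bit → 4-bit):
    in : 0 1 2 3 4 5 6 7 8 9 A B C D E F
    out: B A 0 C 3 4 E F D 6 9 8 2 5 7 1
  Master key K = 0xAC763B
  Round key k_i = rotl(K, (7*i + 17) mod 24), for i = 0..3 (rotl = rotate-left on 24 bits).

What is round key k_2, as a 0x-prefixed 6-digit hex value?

0x3B1DD6

K = 0xAC763B
k_0 = rotl(K, (7*0+17) mod 24) = rotl(K, 17) = 0x7758EC
k_1 = rotl(K, (7*1+17) mod 24) = rotl(K, 0) = 0xAC763B
k_2 = rotl(K, (7*2+17) mod 24) = rotl(K, 7) = 0x3B1DD6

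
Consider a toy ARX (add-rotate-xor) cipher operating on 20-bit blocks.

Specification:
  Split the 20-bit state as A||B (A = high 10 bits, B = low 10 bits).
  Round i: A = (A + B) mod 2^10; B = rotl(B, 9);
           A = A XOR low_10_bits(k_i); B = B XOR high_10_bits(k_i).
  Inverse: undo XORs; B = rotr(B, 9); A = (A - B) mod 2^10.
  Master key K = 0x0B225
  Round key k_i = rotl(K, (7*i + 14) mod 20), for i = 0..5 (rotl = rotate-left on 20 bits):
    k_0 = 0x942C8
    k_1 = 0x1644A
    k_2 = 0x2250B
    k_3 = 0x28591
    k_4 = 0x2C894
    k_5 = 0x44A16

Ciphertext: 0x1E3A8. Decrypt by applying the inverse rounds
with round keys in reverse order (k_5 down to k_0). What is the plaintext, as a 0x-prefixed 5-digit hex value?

s_0 = ciphertext = 0x1E3A8
s_1 = InvRound(s_0, k_5) = 0x3E575
s_2 = InvRound(s_1, k_4) = 0x37F8E
s_3 = InvRound(s_2, k_3) = 0xBBE5F
s_4 = InvRound(s_3, k_2) = 0x8DDAD
s_5 = InvRound(s_4, k_1) = 0xA57E8
s_6 = InvRound(s_5, k_0) = 0x3B770

0x3B770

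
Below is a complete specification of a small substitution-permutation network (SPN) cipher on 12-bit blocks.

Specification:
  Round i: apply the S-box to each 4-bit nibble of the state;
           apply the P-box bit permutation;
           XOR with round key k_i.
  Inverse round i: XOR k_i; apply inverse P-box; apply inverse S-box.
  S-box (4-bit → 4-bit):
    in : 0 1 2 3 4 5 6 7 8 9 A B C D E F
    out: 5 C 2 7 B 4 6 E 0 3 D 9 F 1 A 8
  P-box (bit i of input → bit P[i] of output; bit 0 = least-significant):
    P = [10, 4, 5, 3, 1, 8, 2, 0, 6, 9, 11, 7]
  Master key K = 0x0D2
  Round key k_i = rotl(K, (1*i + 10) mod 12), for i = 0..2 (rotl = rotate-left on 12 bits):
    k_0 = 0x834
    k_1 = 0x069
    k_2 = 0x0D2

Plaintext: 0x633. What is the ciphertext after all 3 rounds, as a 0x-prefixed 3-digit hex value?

s_0 = plaintext = 0x633
s_1 = Round(s_0, k_0) = 0x702
s_2 = Round(s_1, k_1) = 0xAFF
s_3 = Round(s_2, k_2) = 0x81B

0x81B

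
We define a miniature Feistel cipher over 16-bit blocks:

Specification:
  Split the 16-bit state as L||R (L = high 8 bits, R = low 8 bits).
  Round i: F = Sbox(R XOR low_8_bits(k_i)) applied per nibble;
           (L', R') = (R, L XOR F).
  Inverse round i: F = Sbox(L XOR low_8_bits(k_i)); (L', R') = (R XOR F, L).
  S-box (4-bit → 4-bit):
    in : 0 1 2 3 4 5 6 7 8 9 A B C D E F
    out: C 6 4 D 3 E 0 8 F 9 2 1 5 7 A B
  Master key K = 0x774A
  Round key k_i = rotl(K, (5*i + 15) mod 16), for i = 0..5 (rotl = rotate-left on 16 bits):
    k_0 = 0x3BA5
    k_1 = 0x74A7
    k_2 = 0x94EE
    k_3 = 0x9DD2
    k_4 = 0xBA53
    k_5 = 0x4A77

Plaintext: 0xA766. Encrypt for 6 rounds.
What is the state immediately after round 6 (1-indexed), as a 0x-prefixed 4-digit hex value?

s_0 = plaintext = 0xA766
s_1 = Round(s_0, k_0) = 0x66FA
s_2 = Round(s_1, k_1) = 0xFA81
s_3 = Round(s_2, k_2) = 0x81F1
s_4 = Round(s_3, k_3) = 0xF1CC
s_5 = Round(s_4, k_4) = 0xCC6A
s_6 = Round(s_5, k_5) = 0x6AAB

0x6AAB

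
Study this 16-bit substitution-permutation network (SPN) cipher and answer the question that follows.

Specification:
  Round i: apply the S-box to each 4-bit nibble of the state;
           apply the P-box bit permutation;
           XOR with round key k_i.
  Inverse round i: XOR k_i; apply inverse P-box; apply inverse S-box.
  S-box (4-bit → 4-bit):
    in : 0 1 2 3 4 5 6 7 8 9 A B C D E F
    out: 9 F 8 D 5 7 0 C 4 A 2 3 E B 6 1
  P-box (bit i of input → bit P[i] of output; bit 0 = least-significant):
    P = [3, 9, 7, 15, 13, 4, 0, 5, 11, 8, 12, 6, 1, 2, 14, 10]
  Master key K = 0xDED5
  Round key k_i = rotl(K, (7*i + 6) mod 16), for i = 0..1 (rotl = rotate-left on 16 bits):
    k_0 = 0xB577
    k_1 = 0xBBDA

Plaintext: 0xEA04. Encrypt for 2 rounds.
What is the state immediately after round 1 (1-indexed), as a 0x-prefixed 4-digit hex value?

0xD4DB

s_0 = plaintext = 0xEA04
s_1 = Round(s_0, k_0) = 0xD4DB
s_2 = Round(s_1, k_1) = 0x85E4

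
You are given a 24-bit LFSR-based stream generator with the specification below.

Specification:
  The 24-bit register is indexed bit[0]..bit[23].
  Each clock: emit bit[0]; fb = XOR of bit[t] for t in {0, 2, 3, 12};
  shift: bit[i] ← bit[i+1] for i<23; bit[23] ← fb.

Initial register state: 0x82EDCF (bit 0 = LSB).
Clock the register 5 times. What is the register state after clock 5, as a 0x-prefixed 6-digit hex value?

0x5C176E

reg_0 = 0x82EDCF
clock 1: out=1, reg = 0xC176E7
clock 2: out=1, reg = 0xE0BB73
clock 3: out=1, reg = 0x705DB9
clock 4: out=1, reg = 0xB82EDC
clock 5: out=0, reg = 0x5C176E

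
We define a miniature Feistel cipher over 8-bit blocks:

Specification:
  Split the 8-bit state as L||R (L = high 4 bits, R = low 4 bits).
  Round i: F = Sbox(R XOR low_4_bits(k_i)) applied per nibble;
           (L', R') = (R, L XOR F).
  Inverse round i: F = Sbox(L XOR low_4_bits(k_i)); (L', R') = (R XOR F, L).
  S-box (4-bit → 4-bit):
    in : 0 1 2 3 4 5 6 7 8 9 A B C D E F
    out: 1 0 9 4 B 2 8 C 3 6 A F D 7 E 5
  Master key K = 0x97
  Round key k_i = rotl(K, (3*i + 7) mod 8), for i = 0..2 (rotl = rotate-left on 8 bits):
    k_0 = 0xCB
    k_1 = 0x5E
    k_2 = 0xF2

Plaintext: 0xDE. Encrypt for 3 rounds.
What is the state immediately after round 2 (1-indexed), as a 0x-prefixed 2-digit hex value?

0xFE

s_0 = plaintext = 0xDE
s_1 = Round(s_0, k_0) = 0xEF
s_2 = Round(s_1, k_1) = 0xFE
s_3 = Round(s_2, k_2) = 0xE2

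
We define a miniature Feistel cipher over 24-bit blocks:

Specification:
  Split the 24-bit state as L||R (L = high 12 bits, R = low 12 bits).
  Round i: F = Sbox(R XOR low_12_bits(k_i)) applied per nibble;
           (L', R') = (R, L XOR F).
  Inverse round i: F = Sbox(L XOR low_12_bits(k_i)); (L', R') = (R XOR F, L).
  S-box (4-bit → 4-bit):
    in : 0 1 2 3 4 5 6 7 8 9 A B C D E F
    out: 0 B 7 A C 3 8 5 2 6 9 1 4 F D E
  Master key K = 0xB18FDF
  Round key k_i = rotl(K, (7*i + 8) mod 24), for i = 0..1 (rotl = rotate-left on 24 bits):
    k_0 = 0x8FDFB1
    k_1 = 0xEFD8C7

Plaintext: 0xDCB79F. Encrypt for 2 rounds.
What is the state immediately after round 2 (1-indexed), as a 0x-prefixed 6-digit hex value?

s_0 = plaintext = 0xDCB79F
s_1 = Round(s_0, k_0) = 0x79FFB6
s_2 = Round(s_1, k_1) = 0xFB62C4

0xFB62C4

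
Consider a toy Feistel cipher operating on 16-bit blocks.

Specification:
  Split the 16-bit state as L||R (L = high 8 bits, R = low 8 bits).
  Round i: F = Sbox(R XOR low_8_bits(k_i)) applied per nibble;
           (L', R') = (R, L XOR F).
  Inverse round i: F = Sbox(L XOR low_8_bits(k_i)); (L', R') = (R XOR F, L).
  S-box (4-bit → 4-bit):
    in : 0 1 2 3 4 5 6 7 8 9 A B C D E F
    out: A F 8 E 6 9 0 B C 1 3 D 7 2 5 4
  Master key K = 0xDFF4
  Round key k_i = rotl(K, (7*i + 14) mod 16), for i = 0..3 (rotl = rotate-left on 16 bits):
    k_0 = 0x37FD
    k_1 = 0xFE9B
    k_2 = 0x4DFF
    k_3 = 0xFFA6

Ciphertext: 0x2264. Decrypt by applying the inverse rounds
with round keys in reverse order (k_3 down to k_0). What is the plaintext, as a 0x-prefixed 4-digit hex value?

s_0 = ciphertext = 0x2264
s_1 = InvRound(s_0, k_3) = 0xA222
s_2 = InvRound(s_1, k_2) = 0xB0A2
s_3 = InvRound(s_2, k_1) = 0x2FB0
s_4 = InvRound(s_3, k_0) = 0x982F

0x982F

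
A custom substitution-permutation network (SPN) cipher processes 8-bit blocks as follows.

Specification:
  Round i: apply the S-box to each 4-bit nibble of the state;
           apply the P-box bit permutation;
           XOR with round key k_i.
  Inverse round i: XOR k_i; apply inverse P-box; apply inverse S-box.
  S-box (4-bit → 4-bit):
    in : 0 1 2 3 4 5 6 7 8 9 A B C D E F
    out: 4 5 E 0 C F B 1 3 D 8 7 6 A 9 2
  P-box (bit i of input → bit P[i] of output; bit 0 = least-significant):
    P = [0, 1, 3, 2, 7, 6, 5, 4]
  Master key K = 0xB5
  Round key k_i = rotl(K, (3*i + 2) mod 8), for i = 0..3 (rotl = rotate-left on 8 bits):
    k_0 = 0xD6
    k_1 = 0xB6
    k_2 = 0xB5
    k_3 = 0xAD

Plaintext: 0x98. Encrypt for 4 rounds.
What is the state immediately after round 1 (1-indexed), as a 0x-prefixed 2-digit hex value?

s_0 = plaintext = 0x98
s_1 = Round(s_0, k_0) = 0x65
s_2 = Round(s_1, k_1) = 0x69
s_3 = Round(s_2, k_2) = 0x68
s_4 = Round(s_3, k_3) = 0x7E

0x65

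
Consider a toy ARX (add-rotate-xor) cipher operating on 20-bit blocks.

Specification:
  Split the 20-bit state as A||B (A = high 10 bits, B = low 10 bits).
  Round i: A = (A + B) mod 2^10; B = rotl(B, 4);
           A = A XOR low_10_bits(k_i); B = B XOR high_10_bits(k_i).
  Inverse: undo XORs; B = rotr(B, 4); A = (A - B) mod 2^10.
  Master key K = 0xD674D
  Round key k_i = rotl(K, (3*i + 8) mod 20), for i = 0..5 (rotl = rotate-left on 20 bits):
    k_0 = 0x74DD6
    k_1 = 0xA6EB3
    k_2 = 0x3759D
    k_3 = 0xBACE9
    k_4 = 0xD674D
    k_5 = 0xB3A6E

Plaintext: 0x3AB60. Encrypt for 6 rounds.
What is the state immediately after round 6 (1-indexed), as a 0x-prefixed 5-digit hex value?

0x25EAA

s_0 = plaintext = 0x3AB60
s_1 = Round(s_0, k_0) = 0x673DE
s_2 = Round(s_1, k_1) = 0xF2774
s_3 = Round(s_2, k_2) = 0xA8390
s_4 = Round(s_3, k_3) = 0xB67E5
s_5 = Round(s_4, k_4) = 0x7CD06
s_6 = Round(s_5, k_5) = 0x25EAA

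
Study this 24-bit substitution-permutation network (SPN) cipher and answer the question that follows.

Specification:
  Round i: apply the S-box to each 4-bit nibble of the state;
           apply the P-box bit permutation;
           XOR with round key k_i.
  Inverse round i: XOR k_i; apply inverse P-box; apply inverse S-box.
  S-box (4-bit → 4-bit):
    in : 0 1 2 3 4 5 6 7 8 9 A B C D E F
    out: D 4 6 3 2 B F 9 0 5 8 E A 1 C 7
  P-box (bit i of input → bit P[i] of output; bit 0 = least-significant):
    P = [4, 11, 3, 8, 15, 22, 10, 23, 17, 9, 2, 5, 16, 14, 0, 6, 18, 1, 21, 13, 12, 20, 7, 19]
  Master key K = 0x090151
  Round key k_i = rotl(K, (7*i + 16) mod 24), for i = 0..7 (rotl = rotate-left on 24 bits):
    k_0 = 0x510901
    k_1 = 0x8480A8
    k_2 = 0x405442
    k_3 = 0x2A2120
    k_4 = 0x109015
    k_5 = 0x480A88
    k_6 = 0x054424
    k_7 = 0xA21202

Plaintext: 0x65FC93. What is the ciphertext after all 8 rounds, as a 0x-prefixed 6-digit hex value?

s_0 = plaintext = 0x65FC93
s_1 = Round(s_0, k_0) = 0x4CF7B2
s_2 = Round(s_1, k_1) = 0x57EC83
s_3 = Round(s_2, k_2) = 0x5C6E33
s_4 = Round(s_3, k_3) = 0x73D957
s_5 = Round(s_4, k_4) = 0xDF0103
s_6 = Round(s_5, k_5) = 0xED96DF
s_7 = Round(s_6, k_6) = 0x0ACE99
s_8 = Round(s_7, k_7) = 0xAAE6FE

0xAAE6FE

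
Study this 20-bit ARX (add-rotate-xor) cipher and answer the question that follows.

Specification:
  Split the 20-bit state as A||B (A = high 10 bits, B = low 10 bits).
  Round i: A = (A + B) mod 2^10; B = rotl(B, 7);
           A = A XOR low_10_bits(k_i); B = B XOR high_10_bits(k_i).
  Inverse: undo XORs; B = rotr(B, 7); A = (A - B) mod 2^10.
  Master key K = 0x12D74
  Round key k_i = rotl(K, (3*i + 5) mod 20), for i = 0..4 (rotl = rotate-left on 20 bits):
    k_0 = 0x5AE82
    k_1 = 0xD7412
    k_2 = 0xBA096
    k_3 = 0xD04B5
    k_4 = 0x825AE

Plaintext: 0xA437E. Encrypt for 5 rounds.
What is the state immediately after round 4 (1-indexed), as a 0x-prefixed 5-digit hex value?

s_0 = plaintext = 0xA437E
s_1 = Round(s_0, k_0) = 0x23204
s_2 = Round(s_1, k_1) = 0xA091D
s_3 = Round(s_2, k_2) = 0xC244B
s_4 = Round(s_3, k_3) = 0xF86C8
s_5 = Round(s_4, k_4) = 0xC1E50

0xF86C8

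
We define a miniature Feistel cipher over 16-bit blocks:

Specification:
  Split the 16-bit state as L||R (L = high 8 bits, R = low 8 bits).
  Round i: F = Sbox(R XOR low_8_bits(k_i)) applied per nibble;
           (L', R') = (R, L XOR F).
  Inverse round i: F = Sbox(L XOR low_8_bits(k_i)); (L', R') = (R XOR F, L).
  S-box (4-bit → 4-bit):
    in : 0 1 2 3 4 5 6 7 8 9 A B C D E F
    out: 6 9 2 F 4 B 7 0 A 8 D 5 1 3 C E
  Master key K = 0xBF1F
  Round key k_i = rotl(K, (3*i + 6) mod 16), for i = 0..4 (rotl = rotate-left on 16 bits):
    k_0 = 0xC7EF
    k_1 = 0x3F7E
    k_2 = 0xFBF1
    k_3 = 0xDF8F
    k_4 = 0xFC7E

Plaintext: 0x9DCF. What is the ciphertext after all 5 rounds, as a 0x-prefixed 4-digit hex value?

0x4A64

s_0 = plaintext = 0x9DCF
s_1 = Round(s_0, k_0) = 0xCFBB
s_2 = Round(s_1, k_1) = 0xBBD4
s_3 = Round(s_2, k_2) = 0xD490
s_4 = Round(s_3, k_3) = 0x904A
s_5 = Round(s_4, k_4) = 0x4A64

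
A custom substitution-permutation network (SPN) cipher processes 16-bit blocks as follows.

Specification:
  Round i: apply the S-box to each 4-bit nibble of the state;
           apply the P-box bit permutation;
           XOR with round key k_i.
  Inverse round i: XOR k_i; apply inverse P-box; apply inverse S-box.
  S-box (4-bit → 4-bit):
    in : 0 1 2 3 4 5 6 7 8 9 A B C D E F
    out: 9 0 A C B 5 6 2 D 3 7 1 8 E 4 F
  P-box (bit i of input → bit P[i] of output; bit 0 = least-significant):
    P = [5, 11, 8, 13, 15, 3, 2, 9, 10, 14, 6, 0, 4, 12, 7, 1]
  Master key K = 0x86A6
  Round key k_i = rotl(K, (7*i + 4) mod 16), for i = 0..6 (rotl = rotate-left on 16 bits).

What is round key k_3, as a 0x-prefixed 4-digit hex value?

0x4D0D

K = 0x86A6
k_0 = rotl(K, (7*0+4) mod 16) = rotl(K, 4) = 0x6A68
k_1 = rotl(K, (7*1+4) mod 16) = rotl(K, 11) = 0x3435
k_2 = rotl(K, (7*2+4) mod 16) = rotl(K, 2) = 0x1A9A
k_3 = rotl(K, (7*3+4) mod 16) = rotl(K, 9) = 0x4D0D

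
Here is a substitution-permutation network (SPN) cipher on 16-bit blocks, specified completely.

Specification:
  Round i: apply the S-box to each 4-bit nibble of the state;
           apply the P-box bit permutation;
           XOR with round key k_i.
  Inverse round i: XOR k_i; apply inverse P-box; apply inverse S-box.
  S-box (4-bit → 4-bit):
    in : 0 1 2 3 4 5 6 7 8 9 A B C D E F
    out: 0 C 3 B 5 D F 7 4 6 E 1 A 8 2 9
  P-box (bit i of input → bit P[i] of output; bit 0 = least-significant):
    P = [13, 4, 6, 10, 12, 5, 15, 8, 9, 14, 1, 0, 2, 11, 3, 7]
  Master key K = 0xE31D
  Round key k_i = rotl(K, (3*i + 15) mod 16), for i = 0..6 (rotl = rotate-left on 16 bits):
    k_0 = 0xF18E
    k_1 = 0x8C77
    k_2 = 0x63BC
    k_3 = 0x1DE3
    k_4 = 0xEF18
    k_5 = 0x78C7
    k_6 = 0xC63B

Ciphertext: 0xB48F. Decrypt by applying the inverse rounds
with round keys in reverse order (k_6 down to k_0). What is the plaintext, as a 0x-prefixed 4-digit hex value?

0xE65C

s_0 = ciphertext = 0xB48F
s_1 = InvRound(s_0, k_6) = 0xF222
s_2 = InvRound(s_1, k_5) = 0x3F98
s_3 = InvRound(s_2, k_4) = 0xDE40
s_4 = InvRound(s_3, k_3) = 0xD6A0
s_5 = InvRound(s_4, k_2) = 0x4053
s_6 = InvRound(s_5, k_1) = 0x2E9D
s_7 = InvRound(s_6, k_0) = 0xE65C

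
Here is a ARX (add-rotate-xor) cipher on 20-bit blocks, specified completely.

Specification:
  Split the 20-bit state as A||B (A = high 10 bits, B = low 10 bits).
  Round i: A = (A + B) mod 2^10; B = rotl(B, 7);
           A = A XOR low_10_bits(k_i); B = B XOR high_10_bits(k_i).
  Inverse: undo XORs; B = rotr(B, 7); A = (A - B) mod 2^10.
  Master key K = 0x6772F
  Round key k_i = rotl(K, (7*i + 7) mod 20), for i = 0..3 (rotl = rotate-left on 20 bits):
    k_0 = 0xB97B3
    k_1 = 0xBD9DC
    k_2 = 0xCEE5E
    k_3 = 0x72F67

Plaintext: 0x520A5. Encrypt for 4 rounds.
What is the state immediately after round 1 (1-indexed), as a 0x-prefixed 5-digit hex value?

0x97871

s_0 = plaintext = 0x520A5
s_1 = Round(s_0, k_0) = 0x97871
s_2 = Round(s_1, k_1) = 0xC4E78
s_3 = Round(s_2, k_2) = 0xF5774
s_4 = Round(s_3, k_3) = 0x0BBA5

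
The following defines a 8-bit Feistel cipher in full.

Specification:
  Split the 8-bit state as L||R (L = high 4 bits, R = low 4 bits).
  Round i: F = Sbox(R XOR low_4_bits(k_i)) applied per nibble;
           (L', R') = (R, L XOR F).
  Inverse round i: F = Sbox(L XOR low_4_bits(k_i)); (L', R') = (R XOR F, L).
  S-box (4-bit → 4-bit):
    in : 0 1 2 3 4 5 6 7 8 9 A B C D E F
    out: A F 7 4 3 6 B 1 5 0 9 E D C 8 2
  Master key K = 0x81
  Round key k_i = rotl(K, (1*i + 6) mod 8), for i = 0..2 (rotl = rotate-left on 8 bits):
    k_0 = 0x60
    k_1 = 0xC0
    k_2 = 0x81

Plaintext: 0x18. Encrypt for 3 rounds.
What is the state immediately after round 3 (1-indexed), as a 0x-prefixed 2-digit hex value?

s_0 = plaintext = 0x18
s_1 = Round(s_0, k_0) = 0x84
s_2 = Round(s_1, k_1) = 0x4B
s_3 = Round(s_2, k_2) = 0xBD

0xBD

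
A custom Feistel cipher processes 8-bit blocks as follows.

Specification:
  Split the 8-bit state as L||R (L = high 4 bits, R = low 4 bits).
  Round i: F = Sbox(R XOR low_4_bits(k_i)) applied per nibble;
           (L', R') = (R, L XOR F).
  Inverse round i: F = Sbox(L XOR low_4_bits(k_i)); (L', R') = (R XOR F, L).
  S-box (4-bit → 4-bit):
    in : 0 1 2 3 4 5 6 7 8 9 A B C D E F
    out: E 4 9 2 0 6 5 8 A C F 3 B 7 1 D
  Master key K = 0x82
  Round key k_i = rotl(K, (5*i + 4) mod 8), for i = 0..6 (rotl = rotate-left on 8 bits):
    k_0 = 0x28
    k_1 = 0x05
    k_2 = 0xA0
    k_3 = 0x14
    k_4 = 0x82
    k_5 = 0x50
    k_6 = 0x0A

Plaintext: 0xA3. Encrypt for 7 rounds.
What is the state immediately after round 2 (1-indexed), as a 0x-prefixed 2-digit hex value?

s_0 = plaintext = 0xA3
s_1 = Round(s_0, k_0) = 0x39
s_2 = Round(s_1, k_1) = 0x98
s_3 = Round(s_2, k_2) = 0x83
s_4 = Round(s_3, k_3) = 0x30
s_5 = Round(s_4, k_4) = 0x0A
s_6 = Round(s_5, k_5) = 0xAF
s_7 = Round(s_6, k_6) = 0xFC

0x98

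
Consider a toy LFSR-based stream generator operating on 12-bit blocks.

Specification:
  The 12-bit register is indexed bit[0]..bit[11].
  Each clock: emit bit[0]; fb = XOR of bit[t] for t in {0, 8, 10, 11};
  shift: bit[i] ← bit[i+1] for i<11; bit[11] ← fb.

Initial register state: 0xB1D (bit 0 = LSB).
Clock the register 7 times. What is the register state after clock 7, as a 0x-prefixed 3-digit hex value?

0x2F6

reg_0 = 0xB1D
clock 1: out=1, reg = 0xD8E
clock 2: out=0, reg = 0xEC7
clock 3: out=1, reg = 0xF63
clock 4: out=1, reg = 0x7B1
clock 5: out=1, reg = 0xBD8
clock 6: out=0, reg = 0x5EC
clock 7: out=0, reg = 0x2F6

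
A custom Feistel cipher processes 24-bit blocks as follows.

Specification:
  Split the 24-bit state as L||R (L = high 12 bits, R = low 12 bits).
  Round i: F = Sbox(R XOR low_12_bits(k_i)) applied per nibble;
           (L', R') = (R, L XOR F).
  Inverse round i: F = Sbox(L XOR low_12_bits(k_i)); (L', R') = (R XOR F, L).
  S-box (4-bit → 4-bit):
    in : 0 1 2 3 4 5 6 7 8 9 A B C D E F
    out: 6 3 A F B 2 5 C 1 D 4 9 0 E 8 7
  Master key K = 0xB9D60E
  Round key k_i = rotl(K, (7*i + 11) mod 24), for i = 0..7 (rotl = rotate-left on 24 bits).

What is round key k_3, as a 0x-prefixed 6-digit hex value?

0xD60EB9

K = 0xB9D60E
k_0 = rotl(K, (7*0+11) mod 24) = rotl(K, 11) = 0xB075CE
k_1 = rotl(K, (7*1+11) mod 24) = rotl(K, 18) = 0x3AE758
k_2 = rotl(K, (7*2+11) mod 24) = rotl(K, 1) = 0x73AC1D
k_3 = rotl(K, (7*3+11) mod 24) = rotl(K, 8) = 0xD60EB9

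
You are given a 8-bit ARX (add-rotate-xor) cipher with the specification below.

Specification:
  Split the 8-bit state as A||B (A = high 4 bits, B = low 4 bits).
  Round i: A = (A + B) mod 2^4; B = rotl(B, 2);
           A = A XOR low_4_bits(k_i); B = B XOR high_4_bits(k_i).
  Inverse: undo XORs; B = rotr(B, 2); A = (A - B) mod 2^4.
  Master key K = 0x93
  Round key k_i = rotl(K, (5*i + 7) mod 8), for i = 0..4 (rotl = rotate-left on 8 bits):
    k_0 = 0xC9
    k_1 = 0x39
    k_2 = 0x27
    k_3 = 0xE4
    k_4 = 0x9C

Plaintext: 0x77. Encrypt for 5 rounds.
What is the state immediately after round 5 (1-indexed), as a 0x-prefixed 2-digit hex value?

0x7D

s_0 = plaintext = 0x77
s_1 = Round(s_0, k_0) = 0x71
s_2 = Round(s_1, k_1) = 0x17
s_3 = Round(s_2, k_2) = 0xFF
s_4 = Round(s_3, k_3) = 0xA1
s_5 = Round(s_4, k_4) = 0x7D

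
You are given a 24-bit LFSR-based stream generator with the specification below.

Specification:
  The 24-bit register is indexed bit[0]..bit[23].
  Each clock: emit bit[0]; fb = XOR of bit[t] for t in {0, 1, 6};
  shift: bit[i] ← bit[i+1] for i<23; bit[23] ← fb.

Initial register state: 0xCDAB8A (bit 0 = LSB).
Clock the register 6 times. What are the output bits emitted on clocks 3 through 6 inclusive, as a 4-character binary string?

0100

reg_0 = 0xCDAB8A
clock 1: out=0, reg = 0xE6D5C5
clock 2: out=1, reg = 0x736AE2
clock 3: out=0, reg = 0x39B571
clock 4: out=1, reg = 0x1CDAB8
clock 5: out=0, reg = 0x0E6D5C
clock 6: out=0, reg = 0x8736AE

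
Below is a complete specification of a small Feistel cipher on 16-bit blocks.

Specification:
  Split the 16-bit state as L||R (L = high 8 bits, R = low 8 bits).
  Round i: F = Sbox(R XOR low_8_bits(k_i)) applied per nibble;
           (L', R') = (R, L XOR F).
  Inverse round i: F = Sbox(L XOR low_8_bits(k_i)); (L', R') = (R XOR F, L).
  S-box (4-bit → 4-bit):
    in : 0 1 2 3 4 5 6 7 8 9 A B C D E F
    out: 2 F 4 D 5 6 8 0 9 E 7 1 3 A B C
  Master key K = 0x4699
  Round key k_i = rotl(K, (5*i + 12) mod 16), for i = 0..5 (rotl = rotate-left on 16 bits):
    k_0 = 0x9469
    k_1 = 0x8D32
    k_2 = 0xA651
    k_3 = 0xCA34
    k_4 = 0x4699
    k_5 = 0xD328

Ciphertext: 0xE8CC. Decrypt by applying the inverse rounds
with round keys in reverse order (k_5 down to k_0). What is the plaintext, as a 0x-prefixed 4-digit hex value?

0x5C13

s_0 = ciphertext = 0xE8CC
s_1 = InvRound(s_0, k_5) = 0xFEE8
s_2 = InvRound(s_1, k_4) = 0x68FE
s_3 = InvRound(s_2, k_3) = 0x9D68
s_4 = InvRound(s_3, k_2) = 0x5B9D
s_5 = InvRound(s_4, k_1) = 0x135B
s_6 = InvRound(s_5, k_0) = 0x5C13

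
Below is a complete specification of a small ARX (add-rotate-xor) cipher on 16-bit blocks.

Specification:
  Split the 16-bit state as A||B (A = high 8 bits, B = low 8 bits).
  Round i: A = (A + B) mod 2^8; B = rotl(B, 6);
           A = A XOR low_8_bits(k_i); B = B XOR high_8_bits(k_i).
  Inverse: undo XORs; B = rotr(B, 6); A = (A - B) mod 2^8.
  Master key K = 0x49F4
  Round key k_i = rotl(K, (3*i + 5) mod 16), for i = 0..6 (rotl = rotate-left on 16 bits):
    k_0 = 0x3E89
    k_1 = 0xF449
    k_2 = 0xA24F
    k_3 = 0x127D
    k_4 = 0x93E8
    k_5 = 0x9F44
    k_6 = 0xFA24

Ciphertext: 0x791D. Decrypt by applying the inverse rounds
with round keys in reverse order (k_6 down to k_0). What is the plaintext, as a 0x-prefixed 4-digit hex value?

s_0 = ciphertext = 0x791D
s_1 = InvRound(s_0, k_6) = 0xBE9F
s_2 = InvRound(s_1, k_5) = 0xFA00
s_3 = InvRound(s_2, k_4) = 0xC44E
s_4 = InvRound(s_3, k_3) = 0x4871
s_5 = InvRound(s_4, k_2) = 0xB84F
s_6 = InvRound(s_5, k_1) = 0x03EE
s_7 = InvRound(s_6, k_0) = 0x4743

0x4743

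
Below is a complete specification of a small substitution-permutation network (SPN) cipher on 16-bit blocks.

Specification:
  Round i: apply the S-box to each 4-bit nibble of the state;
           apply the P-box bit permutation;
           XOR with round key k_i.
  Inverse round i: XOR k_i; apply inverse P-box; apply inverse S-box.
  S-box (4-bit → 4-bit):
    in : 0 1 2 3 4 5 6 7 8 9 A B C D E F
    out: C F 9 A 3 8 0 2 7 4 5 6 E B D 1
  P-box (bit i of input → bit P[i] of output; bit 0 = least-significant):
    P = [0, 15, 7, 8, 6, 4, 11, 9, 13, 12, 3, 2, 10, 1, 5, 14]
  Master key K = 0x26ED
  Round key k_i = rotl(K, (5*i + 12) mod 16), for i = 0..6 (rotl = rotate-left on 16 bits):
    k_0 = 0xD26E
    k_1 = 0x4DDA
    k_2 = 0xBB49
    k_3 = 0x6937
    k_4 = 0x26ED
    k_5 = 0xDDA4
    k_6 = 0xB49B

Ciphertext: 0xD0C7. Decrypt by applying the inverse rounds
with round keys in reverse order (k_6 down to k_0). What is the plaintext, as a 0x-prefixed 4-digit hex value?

s_0 = ciphertext = 0xD0C7
s_1 = InvRound(s_0, k_6) = 0x2E46
s_2 = InvRound(s_1, k_5) = 0xC42C
s_3 = InvRound(s_2, k_4) = 0x5F28
s_4 = InvRound(s_3, k_3) = 0x413F
s_5 = InvRound(s_4, k_2) = 0xCD17
s_6 = InvRound(s_5, k_1) = 0x60F8
s_7 = InvRound(s_6, k_0) = 0x7D3B

0x7D3B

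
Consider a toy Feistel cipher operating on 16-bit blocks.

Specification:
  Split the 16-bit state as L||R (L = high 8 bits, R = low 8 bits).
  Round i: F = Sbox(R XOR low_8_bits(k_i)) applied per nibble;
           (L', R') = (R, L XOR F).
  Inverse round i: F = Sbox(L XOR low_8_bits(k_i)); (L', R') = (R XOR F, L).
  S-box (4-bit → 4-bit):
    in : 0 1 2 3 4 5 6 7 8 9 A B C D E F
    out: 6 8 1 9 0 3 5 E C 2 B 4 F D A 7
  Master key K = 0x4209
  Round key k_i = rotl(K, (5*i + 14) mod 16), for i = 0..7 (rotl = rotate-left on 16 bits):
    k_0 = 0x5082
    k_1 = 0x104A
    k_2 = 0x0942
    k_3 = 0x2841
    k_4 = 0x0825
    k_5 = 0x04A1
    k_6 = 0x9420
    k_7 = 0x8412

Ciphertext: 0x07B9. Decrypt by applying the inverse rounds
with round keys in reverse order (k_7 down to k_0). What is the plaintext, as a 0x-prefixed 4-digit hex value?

0x4577

s_0 = ciphertext = 0x07B9
s_1 = InvRound(s_0, k_7) = 0x3A07
s_2 = InvRound(s_1, k_6) = 0x8C3A
s_3 = InvRound(s_2, k_5) = 0x278C
s_4 = InvRound(s_3, k_4) = 0xED27
s_5 = InvRound(s_4, k_3) = 0x98ED
s_6 = InvRound(s_5, k_2) = 0x3698
s_7 = InvRound(s_6, k_1) = 0x7736
s_8 = InvRound(s_7, k_0) = 0x4577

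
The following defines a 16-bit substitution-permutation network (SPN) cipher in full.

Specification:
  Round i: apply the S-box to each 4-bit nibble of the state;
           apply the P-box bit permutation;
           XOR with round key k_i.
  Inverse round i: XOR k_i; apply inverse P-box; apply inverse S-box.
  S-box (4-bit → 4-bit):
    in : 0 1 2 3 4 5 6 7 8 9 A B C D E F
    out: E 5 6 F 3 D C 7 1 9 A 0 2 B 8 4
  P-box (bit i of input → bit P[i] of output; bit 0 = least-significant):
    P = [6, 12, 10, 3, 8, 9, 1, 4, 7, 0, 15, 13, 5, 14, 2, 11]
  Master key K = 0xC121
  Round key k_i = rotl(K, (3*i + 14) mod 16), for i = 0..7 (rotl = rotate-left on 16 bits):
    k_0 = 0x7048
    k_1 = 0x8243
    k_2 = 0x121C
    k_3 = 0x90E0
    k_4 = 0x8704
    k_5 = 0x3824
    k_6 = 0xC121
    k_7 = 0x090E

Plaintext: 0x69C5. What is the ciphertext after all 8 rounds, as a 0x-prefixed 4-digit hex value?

s_0 = plaintext = 0x69C5
s_1 = Round(s_0, k_0) = 0x5E84
s_2 = Round(s_1, k_1) = 0xBB27
s_3 = Round(s_2, k_2) = 0x045E
s_4 = Round(s_3, k_3) = 0xD97F
s_5 = Round(s_4, k_4) = 0xE8A6
s_6 = Round(s_5, k_5) = 0x36BC
s_7 = Round(s_6, k_6) = 0x3905
s_8 = Round(s_7, k_7) = 0x67F0

0x67F0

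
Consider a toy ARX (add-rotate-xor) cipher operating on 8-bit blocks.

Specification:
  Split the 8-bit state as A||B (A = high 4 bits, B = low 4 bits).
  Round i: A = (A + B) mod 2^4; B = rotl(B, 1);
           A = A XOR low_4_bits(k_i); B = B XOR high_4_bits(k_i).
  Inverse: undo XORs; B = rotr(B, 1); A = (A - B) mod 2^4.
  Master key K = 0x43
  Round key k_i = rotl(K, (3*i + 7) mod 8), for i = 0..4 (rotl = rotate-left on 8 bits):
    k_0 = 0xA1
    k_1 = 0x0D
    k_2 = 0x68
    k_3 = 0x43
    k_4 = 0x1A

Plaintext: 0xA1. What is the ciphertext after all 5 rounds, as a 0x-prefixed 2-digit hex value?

s_0 = plaintext = 0xA1
s_1 = Round(s_0, k_0) = 0xA8
s_2 = Round(s_1, k_1) = 0xF1
s_3 = Round(s_2, k_2) = 0x84
s_4 = Round(s_3, k_3) = 0xFC
s_5 = Round(s_4, k_4) = 0x18

0x18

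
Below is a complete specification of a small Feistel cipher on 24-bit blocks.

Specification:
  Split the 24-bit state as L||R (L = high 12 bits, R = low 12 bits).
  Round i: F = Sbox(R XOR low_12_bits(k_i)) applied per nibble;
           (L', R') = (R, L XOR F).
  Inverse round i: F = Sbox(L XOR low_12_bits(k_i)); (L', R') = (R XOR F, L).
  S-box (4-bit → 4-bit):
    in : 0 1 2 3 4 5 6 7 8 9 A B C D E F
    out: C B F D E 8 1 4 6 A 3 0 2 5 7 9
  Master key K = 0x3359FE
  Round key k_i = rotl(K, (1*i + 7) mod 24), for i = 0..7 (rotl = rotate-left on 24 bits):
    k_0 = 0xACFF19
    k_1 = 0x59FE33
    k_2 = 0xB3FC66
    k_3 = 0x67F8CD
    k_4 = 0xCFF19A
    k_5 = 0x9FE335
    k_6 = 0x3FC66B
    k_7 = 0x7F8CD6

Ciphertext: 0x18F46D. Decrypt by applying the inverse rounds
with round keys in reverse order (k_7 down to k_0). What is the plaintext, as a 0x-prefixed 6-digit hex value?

0xAC090A

s_0 = ciphertext = 0x18F46D
s_1 = InvRound(s_0, k_7) = 0x1E718F
s_2 = InvRound(s_1, k_6) = 0x5ED1E7
s_3 = InvRound(s_2, k_5) = 0x0B15ED
s_4 = InvRound(s_3, k_4) = 0xE1D0B1
s_5 = InvRound(s_4, k_3) = 0x1EDE1D
s_6 = InvRound(s_5, k_2) = 0xB7D1ED
s_7 = InvRound(s_6, k_1) = 0x90AB7D
s_8 = InvRound(s_7, k_0) = 0xAC090A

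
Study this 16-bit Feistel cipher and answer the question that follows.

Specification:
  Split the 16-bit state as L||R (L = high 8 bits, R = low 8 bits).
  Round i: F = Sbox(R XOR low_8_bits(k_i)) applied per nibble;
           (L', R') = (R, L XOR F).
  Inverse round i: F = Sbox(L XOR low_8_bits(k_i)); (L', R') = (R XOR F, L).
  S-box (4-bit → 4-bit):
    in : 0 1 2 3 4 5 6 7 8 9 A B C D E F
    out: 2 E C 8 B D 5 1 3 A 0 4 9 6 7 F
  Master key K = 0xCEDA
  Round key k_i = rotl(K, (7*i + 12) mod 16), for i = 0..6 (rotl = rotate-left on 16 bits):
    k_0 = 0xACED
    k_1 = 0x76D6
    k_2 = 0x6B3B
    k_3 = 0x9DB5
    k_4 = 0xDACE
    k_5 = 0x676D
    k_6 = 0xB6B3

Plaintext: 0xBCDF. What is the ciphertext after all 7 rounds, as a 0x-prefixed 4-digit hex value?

0x9054

s_0 = plaintext = 0xBCDF
s_1 = Round(s_0, k_0) = 0xDF30
s_2 = Round(s_1, k_1) = 0x30AA
s_3 = Round(s_2, k_2) = 0xAA9E
s_4 = Round(s_3, k_3) = 0x9E6E
s_5 = Round(s_4, k_4) = 0x6E9C
s_6 = Round(s_5, k_5) = 0x9C90
s_7 = Round(s_6, k_6) = 0x9054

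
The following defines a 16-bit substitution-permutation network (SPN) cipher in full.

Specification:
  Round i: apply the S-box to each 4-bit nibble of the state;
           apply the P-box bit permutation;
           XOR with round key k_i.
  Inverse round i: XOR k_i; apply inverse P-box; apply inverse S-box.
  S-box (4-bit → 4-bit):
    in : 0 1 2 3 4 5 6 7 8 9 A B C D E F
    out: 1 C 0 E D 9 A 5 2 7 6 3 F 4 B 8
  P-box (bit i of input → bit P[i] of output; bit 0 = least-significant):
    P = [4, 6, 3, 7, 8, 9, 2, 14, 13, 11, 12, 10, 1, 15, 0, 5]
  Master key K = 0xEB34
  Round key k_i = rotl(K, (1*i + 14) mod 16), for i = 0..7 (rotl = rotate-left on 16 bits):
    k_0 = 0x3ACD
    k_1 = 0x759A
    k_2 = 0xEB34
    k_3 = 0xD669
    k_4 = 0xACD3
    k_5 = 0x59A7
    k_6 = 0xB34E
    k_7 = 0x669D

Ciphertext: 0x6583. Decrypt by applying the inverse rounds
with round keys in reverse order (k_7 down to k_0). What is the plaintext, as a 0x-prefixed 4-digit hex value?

s_0 = ciphertext = 0x6583
s_1 = InvRound(s_0, k_7) = 0x0297
s_2 = InvRound(s_1, k_6) = 0xA70C
s_3 = InvRound(s_2, k_5) = 0xCC61
s_4 = InvRound(s_3, k_4) = 0x50F5
s_5 = InvRound(s_4, k_3) = 0x8FA4
s_6 = InvRound(s_5, k_2) = 0x25F5
s_7 = InvRound(s_6, k_1) = 0x4D1A
s_8 = InvRound(s_7, k_0) = 0x74CE

0x74CE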